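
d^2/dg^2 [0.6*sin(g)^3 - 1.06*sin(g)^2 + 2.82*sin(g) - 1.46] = -3.27*sin(g) + 1.35*sin(3*g) - 2.12*cos(2*g)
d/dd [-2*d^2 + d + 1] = 1 - 4*d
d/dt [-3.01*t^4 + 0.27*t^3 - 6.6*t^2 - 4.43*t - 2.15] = -12.04*t^3 + 0.81*t^2 - 13.2*t - 4.43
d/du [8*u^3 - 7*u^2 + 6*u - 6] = 24*u^2 - 14*u + 6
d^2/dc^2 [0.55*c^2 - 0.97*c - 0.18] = 1.10000000000000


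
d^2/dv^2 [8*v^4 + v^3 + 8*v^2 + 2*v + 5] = 96*v^2 + 6*v + 16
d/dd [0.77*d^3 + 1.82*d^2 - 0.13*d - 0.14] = 2.31*d^2 + 3.64*d - 0.13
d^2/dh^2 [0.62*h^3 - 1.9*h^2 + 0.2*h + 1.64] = 3.72*h - 3.8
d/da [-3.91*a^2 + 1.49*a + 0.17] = 1.49 - 7.82*a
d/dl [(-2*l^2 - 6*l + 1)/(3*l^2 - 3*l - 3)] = (8*l^2 + 2*l + 7)/(3*(l^4 - 2*l^3 - l^2 + 2*l + 1))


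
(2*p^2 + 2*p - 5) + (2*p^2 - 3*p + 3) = 4*p^2 - p - 2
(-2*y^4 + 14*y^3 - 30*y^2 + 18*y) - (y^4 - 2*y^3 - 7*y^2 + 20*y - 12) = -3*y^4 + 16*y^3 - 23*y^2 - 2*y + 12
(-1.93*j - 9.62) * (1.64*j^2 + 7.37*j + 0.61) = -3.1652*j^3 - 30.0009*j^2 - 72.0767*j - 5.8682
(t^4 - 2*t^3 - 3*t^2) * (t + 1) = t^5 - t^4 - 5*t^3 - 3*t^2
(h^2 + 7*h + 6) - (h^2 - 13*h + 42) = 20*h - 36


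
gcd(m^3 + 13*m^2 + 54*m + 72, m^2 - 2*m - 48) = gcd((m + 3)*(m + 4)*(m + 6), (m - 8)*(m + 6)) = m + 6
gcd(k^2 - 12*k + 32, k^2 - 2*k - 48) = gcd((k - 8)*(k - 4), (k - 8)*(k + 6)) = k - 8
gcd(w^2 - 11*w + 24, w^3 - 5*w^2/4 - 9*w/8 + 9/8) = 1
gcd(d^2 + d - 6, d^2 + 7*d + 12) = d + 3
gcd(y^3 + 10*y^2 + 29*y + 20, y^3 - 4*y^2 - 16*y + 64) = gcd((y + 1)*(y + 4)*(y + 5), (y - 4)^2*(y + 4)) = y + 4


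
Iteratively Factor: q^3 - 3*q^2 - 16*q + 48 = (q - 4)*(q^2 + q - 12) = (q - 4)*(q + 4)*(q - 3)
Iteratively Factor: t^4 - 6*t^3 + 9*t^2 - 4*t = (t - 4)*(t^3 - 2*t^2 + t) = t*(t - 4)*(t^2 - 2*t + 1) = t*(t - 4)*(t - 1)*(t - 1)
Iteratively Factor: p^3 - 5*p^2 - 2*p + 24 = (p - 3)*(p^2 - 2*p - 8) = (p - 3)*(p + 2)*(p - 4)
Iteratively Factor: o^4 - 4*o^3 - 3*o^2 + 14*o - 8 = (o - 1)*(o^3 - 3*o^2 - 6*o + 8) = (o - 1)^2*(o^2 - 2*o - 8) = (o - 1)^2*(o + 2)*(o - 4)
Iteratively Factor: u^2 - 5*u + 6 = (u - 3)*(u - 2)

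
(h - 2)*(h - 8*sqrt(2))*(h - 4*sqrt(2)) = h^3 - 12*sqrt(2)*h^2 - 2*h^2 + 24*sqrt(2)*h + 64*h - 128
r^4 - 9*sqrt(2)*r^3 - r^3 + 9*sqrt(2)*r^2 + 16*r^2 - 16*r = r*(r - 1)*(r - 8*sqrt(2))*(r - sqrt(2))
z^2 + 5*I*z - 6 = (z + 2*I)*(z + 3*I)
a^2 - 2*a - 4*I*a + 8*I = (a - 2)*(a - 4*I)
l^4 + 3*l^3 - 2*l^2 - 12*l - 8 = (l - 2)*(l + 1)*(l + 2)^2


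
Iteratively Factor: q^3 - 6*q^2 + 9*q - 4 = (q - 4)*(q^2 - 2*q + 1) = (q - 4)*(q - 1)*(q - 1)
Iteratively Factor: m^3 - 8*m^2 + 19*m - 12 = (m - 3)*(m^2 - 5*m + 4) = (m - 3)*(m - 1)*(m - 4)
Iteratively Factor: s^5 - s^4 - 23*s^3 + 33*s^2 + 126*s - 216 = (s + 4)*(s^4 - 5*s^3 - 3*s^2 + 45*s - 54) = (s - 3)*(s + 4)*(s^3 - 2*s^2 - 9*s + 18) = (s - 3)*(s - 2)*(s + 4)*(s^2 - 9) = (s - 3)^2*(s - 2)*(s + 4)*(s + 3)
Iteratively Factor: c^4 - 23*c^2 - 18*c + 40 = (c - 1)*(c^3 + c^2 - 22*c - 40) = (c - 5)*(c - 1)*(c^2 + 6*c + 8) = (c - 5)*(c - 1)*(c + 2)*(c + 4)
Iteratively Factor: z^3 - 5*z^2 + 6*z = (z - 2)*(z^2 - 3*z) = z*(z - 2)*(z - 3)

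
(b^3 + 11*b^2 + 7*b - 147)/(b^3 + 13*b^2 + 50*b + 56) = (b^2 + 4*b - 21)/(b^2 + 6*b + 8)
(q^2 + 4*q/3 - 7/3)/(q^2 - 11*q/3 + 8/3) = (3*q + 7)/(3*q - 8)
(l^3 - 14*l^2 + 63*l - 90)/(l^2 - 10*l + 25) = (l^2 - 9*l + 18)/(l - 5)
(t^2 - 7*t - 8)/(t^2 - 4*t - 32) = (t + 1)/(t + 4)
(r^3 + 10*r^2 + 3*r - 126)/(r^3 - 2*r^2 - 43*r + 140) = (r^2 + 3*r - 18)/(r^2 - 9*r + 20)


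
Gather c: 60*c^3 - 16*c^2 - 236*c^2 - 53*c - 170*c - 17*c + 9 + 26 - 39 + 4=60*c^3 - 252*c^2 - 240*c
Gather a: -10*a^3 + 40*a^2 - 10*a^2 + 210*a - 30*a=-10*a^3 + 30*a^2 + 180*a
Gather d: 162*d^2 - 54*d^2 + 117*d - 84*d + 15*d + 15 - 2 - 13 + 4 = 108*d^2 + 48*d + 4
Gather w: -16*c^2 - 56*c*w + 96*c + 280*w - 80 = -16*c^2 + 96*c + w*(280 - 56*c) - 80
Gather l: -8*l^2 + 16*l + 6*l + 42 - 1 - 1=-8*l^2 + 22*l + 40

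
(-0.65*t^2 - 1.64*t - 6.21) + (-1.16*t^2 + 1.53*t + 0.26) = -1.81*t^2 - 0.11*t - 5.95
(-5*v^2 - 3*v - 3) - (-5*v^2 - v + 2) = -2*v - 5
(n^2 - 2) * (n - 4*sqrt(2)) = n^3 - 4*sqrt(2)*n^2 - 2*n + 8*sqrt(2)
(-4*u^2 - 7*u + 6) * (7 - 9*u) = 36*u^3 + 35*u^2 - 103*u + 42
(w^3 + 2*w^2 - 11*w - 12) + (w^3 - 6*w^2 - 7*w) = 2*w^3 - 4*w^2 - 18*w - 12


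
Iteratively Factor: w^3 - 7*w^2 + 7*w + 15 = (w - 3)*(w^2 - 4*w - 5) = (w - 5)*(w - 3)*(w + 1)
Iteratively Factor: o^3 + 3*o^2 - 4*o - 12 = (o + 3)*(o^2 - 4) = (o + 2)*(o + 3)*(o - 2)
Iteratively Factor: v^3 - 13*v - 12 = (v - 4)*(v^2 + 4*v + 3) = (v - 4)*(v + 3)*(v + 1)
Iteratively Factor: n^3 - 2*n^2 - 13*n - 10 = (n - 5)*(n^2 + 3*n + 2) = (n - 5)*(n + 1)*(n + 2)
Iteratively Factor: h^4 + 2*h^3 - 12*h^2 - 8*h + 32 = (h + 2)*(h^3 - 12*h + 16) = (h + 2)*(h + 4)*(h^2 - 4*h + 4) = (h - 2)*(h + 2)*(h + 4)*(h - 2)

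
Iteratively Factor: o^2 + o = (o)*(o + 1)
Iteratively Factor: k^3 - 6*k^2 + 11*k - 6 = (k - 3)*(k^2 - 3*k + 2) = (k - 3)*(k - 2)*(k - 1)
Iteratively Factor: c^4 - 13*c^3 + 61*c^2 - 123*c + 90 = (c - 3)*(c^3 - 10*c^2 + 31*c - 30) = (c - 3)^2*(c^2 - 7*c + 10) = (c - 3)^2*(c - 2)*(c - 5)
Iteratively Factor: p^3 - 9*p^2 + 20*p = (p)*(p^2 - 9*p + 20) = p*(p - 4)*(p - 5)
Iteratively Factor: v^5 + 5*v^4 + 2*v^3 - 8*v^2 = (v)*(v^4 + 5*v^3 + 2*v^2 - 8*v) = v*(v + 4)*(v^3 + v^2 - 2*v) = v*(v - 1)*(v + 4)*(v^2 + 2*v) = v^2*(v - 1)*(v + 4)*(v + 2)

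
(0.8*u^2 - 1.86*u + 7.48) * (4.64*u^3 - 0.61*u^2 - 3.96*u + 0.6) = 3.712*u^5 - 9.1184*u^4 + 32.6738*u^3 + 3.2828*u^2 - 30.7368*u + 4.488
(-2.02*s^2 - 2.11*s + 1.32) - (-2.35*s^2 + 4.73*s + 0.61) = 0.33*s^2 - 6.84*s + 0.71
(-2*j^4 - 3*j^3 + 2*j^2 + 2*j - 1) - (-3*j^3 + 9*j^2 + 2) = -2*j^4 - 7*j^2 + 2*j - 3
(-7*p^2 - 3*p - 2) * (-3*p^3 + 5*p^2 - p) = 21*p^5 - 26*p^4 - 2*p^3 - 7*p^2 + 2*p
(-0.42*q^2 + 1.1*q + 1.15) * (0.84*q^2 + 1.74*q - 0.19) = -0.3528*q^4 + 0.1932*q^3 + 2.9598*q^2 + 1.792*q - 0.2185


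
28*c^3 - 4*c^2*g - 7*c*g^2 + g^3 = (-7*c + g)*(-2*c + g)*(2*c + g)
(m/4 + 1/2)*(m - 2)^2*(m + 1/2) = m^4/4 - 3*m^3/8 - 5*m^2/4 + 3*m/2 + 1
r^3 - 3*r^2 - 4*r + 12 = (r - 3)*(r - 2)*(r + 2)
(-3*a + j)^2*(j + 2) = 9*a^2*j + 18*a^2 - 6*a*j^2 - 12*a*j + j^3 + 2*j^2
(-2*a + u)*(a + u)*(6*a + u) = -12*a^3 - 8*a^2*u + 5*a*u^2 + u^3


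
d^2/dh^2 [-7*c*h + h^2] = 2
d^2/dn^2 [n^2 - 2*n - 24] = 2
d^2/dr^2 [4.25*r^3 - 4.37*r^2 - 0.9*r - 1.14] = 25.5*r - 8.74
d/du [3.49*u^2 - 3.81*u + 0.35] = 6.98*u - 3.81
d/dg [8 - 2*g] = -2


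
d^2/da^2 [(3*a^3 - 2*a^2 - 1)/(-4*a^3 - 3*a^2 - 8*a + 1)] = 2*(68*a^6 + 288*a^5 - 168*a^4 - 97*a^3 + 213*a^2 + 75*a + 69)/(64*a^9 + 144*a^8 + 492*a^7 + 555*a^6 + 912*a^5 + 357*a^4 + 380*a^3 - 183*a^2 + 24*a - 1)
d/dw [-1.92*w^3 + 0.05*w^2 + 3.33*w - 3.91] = -5.76*w^2 + 0.1*w + 3.33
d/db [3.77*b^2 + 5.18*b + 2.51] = 7.54*b + 5.18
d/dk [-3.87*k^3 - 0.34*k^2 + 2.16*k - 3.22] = -11.61*k^2 - 0.68*k + 2.16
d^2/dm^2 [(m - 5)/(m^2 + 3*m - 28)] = 2*((2 - 3*m)*(m^2 + 3*m - 28) + (m - 5)*(2*m + 3)^2)/(m^2 + 3*m - 28)^3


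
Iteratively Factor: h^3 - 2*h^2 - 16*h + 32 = (h - 4)*(h^2 + 2*h - 8) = (h - 4)*(h - 2)*(h + 4)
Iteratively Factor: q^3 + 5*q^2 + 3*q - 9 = (q - 1)*(q^2 + 6*q + 9) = (q - 1)*(q + 3)*(q + 3)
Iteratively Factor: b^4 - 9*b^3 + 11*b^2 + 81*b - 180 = (b - 4)*(b^3 - 5*b^2 - 9*b + 45) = (b - 5)*(b - 4)*(b^2 - 9) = (b - 5)*(b - 4)*(b + 3)*(b - 3)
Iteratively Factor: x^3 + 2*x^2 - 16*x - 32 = (x + 2)*(x^2 - 16) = (x - 4)*(x + 2)*(x + 4)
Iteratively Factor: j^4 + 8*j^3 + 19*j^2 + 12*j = (j + 4)*(j^3 + 4*j^2 + 3*j) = (j + 3)*(j + 4)*(j^2 + j) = (j + 1)*(j + 3)*(j + 4)*(j)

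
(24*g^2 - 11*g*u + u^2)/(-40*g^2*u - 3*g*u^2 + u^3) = (-3*g + u)/(u*(5*g + u))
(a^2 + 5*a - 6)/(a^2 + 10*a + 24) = (a - 1)/(a + 4)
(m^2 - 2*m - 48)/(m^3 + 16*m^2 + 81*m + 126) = (m - 8)/(m^2 + 10*m + 21)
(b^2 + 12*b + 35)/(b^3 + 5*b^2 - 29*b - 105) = (b + 5)/(b^2 - 2*b - 15)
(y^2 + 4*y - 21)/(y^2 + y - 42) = (y - 3)/(y - 6)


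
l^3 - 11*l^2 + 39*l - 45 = (l - 5)*(l - 3)^2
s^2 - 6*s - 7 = (s - 7)*(s + 1)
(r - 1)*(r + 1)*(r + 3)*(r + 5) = r^4 + 8*r^3 + 14*r^2 - 8*r - 15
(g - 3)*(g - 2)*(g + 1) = g^3 - 4*g^2 + g + 6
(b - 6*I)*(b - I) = b^2 - 7*I*b - 6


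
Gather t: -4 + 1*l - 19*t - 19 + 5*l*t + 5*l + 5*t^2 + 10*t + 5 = 6*l + 5*t^2 + t*(5*l - 9) - 18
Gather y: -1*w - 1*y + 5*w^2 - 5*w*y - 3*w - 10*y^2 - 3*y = 5*w^2 - 4*w - 10*y^2 + y*(-5*w - 4)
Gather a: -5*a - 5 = -5*a - 5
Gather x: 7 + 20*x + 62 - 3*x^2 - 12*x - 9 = -3*x^2 + 8*x + 60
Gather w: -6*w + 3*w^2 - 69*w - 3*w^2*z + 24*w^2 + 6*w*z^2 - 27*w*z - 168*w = w^2*(27 - 3*z) + w*(6*z^2 - 27*z - 243)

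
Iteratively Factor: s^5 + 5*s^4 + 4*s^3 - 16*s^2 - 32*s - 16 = (s - 2)*(s^4 + 7*s^3 + 18*s^2 + 20*s + 8) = (s - 2)*(s + 2)*(s^3 + 5*s^2 + 8*s + 4) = (s - 2)*(s + 2)^2*(s^2 + 3*s + 2) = (s - 2)*(s + 2)^3*(s + 1)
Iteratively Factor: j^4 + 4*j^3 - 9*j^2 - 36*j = (j + 4)*(j^3 - 9*j) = (j - 3)*(j + 4)*(j^2 + 3*j) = (j - 3)*(j + 3)*(j + 4)*(j)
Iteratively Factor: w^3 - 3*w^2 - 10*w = (w + 2)*(w^2 - 5*w) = (w - 5)*(w + 2)*(w)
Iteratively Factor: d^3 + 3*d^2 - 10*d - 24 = (d + 4)*(d^2 - d - 6) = (d - 3)*(d + 4)*(d + 2)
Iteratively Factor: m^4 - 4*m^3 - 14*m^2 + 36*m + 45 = (m - 3)*(m^3 - m^2 - 17*m - 15) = (m - 3)*(m + 1)*(m^2 - 2*m - 15) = (m - 3)*(m + 1)*(m + 3)*(m - 5)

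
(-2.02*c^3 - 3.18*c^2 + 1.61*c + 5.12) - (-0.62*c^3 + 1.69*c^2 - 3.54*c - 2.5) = -1.4*c^3 - 4.87*c^2 + 5.15*c + 7.62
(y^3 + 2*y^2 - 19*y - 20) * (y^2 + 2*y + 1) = y^5 + 4*y^4 - 14*y^3 - 56*y^2 - 59*y - 20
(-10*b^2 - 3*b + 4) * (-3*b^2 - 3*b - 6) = 30*b^4 + 39*b^3 + 57*b^2 + 6*b - 24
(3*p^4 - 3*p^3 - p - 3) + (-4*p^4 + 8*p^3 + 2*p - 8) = -p^4 + 5*p^3 + p - 11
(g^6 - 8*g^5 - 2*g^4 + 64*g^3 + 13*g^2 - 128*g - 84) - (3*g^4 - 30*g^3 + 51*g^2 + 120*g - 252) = g^6 - 8*g^5 - 5*g^4 + 94*g^3 - 38*g^2 - 248*g + 168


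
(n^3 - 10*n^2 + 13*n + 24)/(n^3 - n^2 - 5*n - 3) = (n - 8)/(n + 1)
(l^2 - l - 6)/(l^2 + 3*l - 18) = (l + 2)/(l + 6)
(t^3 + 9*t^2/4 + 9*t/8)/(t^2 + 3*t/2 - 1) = t*(8*t^2 + 18*t + 9)/(4*(2*t^2 + 3*t - 2))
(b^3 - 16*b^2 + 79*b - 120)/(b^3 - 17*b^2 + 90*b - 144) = (b - 5)/(b - 6)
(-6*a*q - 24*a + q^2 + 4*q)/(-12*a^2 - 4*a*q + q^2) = (q + 4)/(2*a + q)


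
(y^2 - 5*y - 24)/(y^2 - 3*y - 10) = (-y^2 + 5*y + 24)/(-y^2 + 3*y + 10)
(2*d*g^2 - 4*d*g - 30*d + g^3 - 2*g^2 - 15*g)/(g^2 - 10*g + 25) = (2*d*g + 6*d + g^2 + 3*g)/(g - 5)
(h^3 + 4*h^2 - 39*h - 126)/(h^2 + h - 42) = h + 3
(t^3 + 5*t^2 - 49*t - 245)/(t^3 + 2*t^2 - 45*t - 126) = (t^2 + 12*t + 35)/(t^2 + 9*t + 18)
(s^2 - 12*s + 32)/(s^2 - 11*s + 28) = (s - 8)/(s - 7)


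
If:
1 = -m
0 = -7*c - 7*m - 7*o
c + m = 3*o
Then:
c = 1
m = -1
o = 0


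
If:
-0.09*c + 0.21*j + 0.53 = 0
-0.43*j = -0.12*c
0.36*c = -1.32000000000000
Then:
No Solution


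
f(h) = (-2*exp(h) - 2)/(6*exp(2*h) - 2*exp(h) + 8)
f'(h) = (-2*exp(h) - 2)*(-12*exp(2*h) + 2*exp(h))/(6*exp(2*h) - 2*exp(h) + 8)^2 - 2*exp(h)/(6*exp(2*h) - 2*exp(h) + 8)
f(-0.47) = -0.36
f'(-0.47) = -0.00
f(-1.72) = -0.30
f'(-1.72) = -0.04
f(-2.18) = -0.28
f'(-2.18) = -0.03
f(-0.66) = -0.35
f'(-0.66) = -0.03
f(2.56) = -0.03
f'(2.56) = 0.03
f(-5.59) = -0.25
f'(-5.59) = -0.00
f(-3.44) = -0.26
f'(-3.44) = -0.01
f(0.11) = -0.32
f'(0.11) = 0.14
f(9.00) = 0.00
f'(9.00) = 0.00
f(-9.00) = -0.25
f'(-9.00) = 0.00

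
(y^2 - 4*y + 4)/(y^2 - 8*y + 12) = (y - 2)/(y - 6)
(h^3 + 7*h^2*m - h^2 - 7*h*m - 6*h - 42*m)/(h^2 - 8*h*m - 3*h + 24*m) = (h^2 + 7*h*m + 2*h + 14*m)/(h - 8*m)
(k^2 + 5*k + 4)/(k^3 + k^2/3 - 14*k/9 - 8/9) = 9*(k + 4)/(9*k^2 - 6*k - 8)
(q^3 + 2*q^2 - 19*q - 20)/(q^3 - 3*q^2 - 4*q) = (q + 5)/q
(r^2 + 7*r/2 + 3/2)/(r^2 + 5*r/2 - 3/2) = (2*r + 1)/(2*r - 1)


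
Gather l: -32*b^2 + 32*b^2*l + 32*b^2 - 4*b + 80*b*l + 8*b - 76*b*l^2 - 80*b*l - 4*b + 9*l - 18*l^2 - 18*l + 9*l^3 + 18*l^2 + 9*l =32*b^2*l - 76*b*l^2 + 9*l^3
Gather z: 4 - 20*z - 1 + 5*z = 3 - 15*z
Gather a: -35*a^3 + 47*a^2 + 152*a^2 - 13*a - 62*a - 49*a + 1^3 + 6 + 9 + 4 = -35*a^3 + 199*a^2 - 124*a + 20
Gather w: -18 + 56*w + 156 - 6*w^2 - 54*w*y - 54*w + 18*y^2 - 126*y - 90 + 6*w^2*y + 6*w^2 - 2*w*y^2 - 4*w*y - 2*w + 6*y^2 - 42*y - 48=6*w^2*y + w*(-2*y^2 - 58*y) + 24*y^2 - 168*y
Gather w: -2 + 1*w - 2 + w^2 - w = w^2 - 4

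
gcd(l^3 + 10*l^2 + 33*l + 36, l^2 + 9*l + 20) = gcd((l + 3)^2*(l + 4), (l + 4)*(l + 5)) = l + 4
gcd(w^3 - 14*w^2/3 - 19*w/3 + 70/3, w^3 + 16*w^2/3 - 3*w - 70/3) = w^2 + w/3 - 14/3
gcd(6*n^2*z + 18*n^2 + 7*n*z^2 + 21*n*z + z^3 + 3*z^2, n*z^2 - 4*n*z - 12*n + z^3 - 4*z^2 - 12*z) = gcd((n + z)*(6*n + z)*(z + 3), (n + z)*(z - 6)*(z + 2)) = n + z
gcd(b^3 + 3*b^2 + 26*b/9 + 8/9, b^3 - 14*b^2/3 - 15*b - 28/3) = b^2 + 7*b/3 + 4/3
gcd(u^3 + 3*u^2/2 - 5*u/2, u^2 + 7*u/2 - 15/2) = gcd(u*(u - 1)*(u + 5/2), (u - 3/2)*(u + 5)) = 1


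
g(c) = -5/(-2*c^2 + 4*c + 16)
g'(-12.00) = 0.00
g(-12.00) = 0.02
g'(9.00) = -0.01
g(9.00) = 0.05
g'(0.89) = 0.01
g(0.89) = -0.28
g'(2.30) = -0.12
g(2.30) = -0.34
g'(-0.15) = 0.10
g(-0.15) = -0.33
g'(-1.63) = 3.03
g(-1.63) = -1.20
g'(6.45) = -0.06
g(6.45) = 0.12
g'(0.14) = 0.06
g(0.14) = -0.30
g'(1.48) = -0.03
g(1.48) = -0.29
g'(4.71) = -0.82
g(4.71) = 0.52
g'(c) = -5*(4*c - 4)/(-2*c^2 + 4*c + 16)^2 = 5*(1 - c)/(-c^2 + 2*c + 8)^2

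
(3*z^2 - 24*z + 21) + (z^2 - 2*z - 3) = 4*z^2 - 26*z + 18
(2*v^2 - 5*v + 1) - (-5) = 2*v^2 - 5*v + 6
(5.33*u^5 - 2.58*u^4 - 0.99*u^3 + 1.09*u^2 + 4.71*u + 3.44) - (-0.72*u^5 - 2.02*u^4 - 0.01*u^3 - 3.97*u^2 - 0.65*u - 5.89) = 6.05*u^5 - 0.56*u^4 - 0.98*u^3 + 5.06*u^2 + 5.36*u + 9.33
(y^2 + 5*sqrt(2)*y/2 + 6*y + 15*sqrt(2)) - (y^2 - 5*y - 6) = 5*sqrt(2)*y/2 + 11*y + 6 + 15*sqrt(2)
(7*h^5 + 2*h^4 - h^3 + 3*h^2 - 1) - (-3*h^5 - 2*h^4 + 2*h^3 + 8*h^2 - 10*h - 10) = 10*h^5 + 4*h^4 - 3*h^3 - 5*h^2 + 10*h + 9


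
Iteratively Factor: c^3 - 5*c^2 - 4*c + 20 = (c - 2)*(c^2 - 3*c - 10) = (c - 5)*(c - 2)*(c + 2)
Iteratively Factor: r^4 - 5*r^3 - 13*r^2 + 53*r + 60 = (r + 3)*(r^3 - 8*r^2 + 11*r + 20) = (r + 1)*(r + 3)*(r^2 - 9*r + 20) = (r - 4)*(r + 1)*(r + 3)*(r - 5)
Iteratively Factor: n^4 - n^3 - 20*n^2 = (n + 4)*(n^3 - 5*n^2) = (n - 5)*(n + 4)*(n^2) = n*(n - 5)*(n + 4)*(n)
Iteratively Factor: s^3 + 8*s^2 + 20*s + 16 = (s + 2)*(s^2 + 6*s + 8) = (s + 2)*(s + 4)*(s + 2)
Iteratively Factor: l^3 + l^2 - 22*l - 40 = (l + 4)*(l^2 - 3*l - 10) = (l + 2)*(l + 4)*(l - 5)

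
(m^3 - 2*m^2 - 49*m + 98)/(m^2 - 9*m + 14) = m + 7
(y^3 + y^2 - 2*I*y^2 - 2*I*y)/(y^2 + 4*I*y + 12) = y*(y + 1)/(y + 6*I)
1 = 1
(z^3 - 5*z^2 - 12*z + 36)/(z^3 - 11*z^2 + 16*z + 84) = (z^2 + z - 6)/(z^2 - 5*z - 14)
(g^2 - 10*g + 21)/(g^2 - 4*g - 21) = (g - 3)/(g + 3)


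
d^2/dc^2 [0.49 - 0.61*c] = 0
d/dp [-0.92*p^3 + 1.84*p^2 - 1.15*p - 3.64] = -2.76*p^2 + 3.68*p - 1.15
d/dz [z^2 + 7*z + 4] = 2*z + 7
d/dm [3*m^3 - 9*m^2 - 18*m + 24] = 9*m^2 - 18*m - 18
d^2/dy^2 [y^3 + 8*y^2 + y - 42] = 6*y + 16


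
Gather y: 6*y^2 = 6*y^2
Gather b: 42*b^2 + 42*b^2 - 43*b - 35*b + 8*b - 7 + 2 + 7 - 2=84*b^2 - 70*b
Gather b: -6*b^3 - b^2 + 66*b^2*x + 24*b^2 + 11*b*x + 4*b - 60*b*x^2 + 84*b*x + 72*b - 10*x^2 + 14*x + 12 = -6*b^3 + b^2*(66*x + 23) + b*(-60*x^2 + 95*x + 76) - 10*x^2 + 14*x + 12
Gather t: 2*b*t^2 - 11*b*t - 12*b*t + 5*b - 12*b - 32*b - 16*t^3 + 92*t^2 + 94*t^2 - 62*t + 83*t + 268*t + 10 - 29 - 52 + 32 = -39*b - 16*t^3 + t^2*(2*b + 186) + t*(289 - 23*b) - 39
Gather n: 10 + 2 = 12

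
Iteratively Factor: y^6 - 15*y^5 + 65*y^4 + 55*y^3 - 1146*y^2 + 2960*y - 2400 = (y - 4)*(y^5 - 11*y^4 + 21*y^3 + 139*y^2 - 590*y + 600) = (y - 5)*(y - 4)*(y^4 - 6*y^3 - 9*y^2 + 94*y - 120) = (y - 5)*(y - 4)*(y - 3)*(y^3 - 3*y^2 - 18*y + 40) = (y - 5)*(y - 4)*(y - 3)*(y + 4)*(y^2 - 7*y + 10) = (y - 5)^2*(y - 4)*(y - 3)*(y + 4)*(y - 2)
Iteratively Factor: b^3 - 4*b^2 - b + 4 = (b + 1)*(b^2 - 5*b + 4) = (b - 4)*(b + 1)*(b - 1)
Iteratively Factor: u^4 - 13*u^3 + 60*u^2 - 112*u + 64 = (u - 4)*(u^3 - 9*u^2 + 24*u - 16) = (u - 4)^2*(u^2 - 5*u + 4) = (u - 4)^3*(u - 1)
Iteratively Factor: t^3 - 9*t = (t)*(t^2 - 9) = t*(t + 3)*(t - 3)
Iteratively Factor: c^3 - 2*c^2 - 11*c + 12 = (c - 1)*(c^2 - c - 12) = (c - 1)*(c + 3)*(c - 4)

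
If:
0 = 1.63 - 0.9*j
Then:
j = 1.81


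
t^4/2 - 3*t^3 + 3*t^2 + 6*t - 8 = (t/2 + sqrt(2)/2)*(t - 4)*(t - 2)*(t - sqrt(2))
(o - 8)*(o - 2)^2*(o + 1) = o^4 - 11*o^3 + 24*o^2 + 4*o - 32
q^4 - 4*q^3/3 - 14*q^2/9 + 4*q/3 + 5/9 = (q - 5/3)*(q - 1)*(q + 1/3)*(q + 1)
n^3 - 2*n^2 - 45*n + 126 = (n - 6)*(n - 3)*(n + 7)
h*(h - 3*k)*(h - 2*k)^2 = h^4 - 7*h^3*k + 16*h^2*k^2 - 12*h*k^3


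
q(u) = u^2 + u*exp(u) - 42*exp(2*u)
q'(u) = u*exp(u) + 2*u - 84*exp(2*u) + exp(u)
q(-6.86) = 47.05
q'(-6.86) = -13.73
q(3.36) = -34702.31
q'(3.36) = -69488.43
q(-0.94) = -5.89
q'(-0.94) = -14.67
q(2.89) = -13537.53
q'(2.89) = -27120.00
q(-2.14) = 3.75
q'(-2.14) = -5.58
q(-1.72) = 1.30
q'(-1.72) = -6.26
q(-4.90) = 23.97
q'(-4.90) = -9.83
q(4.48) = -326569.65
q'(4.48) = -653477.54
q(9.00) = -2757645695.01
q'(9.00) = -5515356358.70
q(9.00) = -2757645695.01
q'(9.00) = -5515356358.70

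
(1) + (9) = 10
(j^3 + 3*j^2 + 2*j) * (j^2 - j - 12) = j^5 + 2*j^4 - 13*j^3 - 38*j^2 - 24*j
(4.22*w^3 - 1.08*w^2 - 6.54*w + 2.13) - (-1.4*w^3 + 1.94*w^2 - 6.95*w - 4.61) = 5.62*w^3 - 3.02*w^2 + 0.41*w + 6.74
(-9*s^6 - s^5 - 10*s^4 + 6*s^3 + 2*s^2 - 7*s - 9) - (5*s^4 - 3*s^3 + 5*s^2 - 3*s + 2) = -9*s^6 - s^5 - 15*s^4 + 9*s^3 - 3*s^2 - 4*s - 11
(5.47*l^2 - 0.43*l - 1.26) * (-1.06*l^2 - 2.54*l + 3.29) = -5.7982*l^4 - 13.438*l^3 + 20.4241*l^2 + 1.7857*l - 4.1454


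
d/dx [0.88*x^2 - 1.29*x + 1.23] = 1.76*x - 1.29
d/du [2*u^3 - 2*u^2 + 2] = 2*u*(3*u - 2)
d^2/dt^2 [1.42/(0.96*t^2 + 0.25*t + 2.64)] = (-2.617344*t^2 - 0.6816*t + 1.42*(1.92*t + 0.25)*(3.84*t + 0.5) - 7.197696)/(0.96*t^2 + 0.25*t + 2.64)^3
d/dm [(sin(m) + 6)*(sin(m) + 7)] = (2*sin(m) + 13)*cos(m)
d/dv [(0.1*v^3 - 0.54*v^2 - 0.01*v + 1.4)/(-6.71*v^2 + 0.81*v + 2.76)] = (-0.671*v^4 + 0.162*v^3 + 0.3235*v^2 + 15.8072*v - 1.1616)/(45.0241*v^4 - 10.8702*v^3 - 36.3831*v^2 + 4.4712*v + 7.6176)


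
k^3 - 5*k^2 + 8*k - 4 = (k - 2)^2*(k - 1)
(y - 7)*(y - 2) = y^2 - 9*y + 14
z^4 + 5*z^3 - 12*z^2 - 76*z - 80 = (z - 4)*(z + 2)^2*(z + 5)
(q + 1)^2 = q^2 + 2*q + 1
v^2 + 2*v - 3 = (v - 1)*(v + 3)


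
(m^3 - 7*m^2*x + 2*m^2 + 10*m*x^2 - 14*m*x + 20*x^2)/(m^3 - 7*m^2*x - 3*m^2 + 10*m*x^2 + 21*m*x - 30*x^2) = (m + 2)/(m - 3)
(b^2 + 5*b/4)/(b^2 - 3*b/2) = (4*b + 5)/(2*(2*b - 3))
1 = 1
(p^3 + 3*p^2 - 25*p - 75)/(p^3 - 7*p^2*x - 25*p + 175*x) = (-p - 3)/(-p + 7*x)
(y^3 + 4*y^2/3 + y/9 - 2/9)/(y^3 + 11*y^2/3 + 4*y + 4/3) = (y - 1/3)/(y + 2)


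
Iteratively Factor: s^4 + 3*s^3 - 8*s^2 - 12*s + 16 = (s + 4)*(s^3 - s^2 - 4*s + 4) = (s - 1)*(s + 4)*(s^2 - 4) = (s - 1)*(s + 2)*(s + 4)*(s - 2)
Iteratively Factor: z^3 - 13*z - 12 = (z - 4)*(z^2 + 4*z + 3) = (z - 4)*(z + 1)*(z + 3)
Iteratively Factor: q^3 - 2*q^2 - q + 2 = (q + 1)*(q^2 - 3*q + 2) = (q - 1)*(q + 1)*(q - 2)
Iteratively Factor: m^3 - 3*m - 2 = (m + 1)*(m^2 - m - 2) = (m - 2)*(m + 1)*(m + 1)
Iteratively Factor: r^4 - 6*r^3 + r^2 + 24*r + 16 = (r + 1)*(r^3 - 7*r^2 + 8*r + 16) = (r - 4)*(r + 1)*(r^2 - 3*r - 4) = (r - 4)^2*(r + 1)*(r + 1)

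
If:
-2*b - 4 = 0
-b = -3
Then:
No Solution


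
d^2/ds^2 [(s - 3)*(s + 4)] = 2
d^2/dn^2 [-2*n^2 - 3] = -4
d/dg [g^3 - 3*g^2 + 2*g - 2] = 3*g^2 - 6*g + 2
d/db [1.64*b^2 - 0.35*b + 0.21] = 3.28*b - 0.35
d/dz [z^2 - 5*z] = 2*z - 5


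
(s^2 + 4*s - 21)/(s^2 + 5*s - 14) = (s - 3)/(s - 2)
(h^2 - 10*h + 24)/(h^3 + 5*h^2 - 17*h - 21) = (h^2 - 10*h + 24)/(h^3 + 5*h^2 - 17*h - 21)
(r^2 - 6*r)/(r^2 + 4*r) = (r - 6)/(r + 4)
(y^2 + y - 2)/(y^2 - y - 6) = (y - 1)/(y - 3)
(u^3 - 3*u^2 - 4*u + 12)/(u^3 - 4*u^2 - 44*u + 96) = (u^2 - u - 6)/(u^2 - 2*u - 48)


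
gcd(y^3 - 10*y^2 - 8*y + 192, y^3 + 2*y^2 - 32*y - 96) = y^2 - 2*y - 24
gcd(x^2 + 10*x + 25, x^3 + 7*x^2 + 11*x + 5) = x + 5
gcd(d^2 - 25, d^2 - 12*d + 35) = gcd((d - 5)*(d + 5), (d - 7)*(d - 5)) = d - 5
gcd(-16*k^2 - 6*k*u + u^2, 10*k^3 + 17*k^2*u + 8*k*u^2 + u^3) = 2*k + u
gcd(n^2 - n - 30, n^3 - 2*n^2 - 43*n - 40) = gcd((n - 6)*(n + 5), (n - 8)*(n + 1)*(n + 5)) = n + 5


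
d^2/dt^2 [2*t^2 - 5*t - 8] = 4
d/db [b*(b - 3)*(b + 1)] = 3*b^2 - 4*b - 3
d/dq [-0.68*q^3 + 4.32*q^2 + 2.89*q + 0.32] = -2.04*q^2 + 8.64*q + 2.89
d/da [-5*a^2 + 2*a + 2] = 2 - 10*a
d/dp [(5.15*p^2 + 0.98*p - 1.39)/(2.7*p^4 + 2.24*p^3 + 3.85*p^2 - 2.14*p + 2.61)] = (-27.81*p^5 - 19.474*p^4 + 10.6216*p^3 - 5.4532*p^2 + 37.586*p - 0.4168)/(7.29*p^8 + 12.096*p^7 + 25.8076*p^6 + 5.692*p^5 + 19.3293*p^4 - 4.7852*p^3 + 24.6766*p^2 - 11.1708*p + 6.8121)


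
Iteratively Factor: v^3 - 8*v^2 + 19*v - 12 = (v - 1)*(v^2 - 7*v + 12) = (v - 4)*(v - 1)*(v - 3)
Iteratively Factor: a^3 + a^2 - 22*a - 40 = (a - 5)*(a^2 + 6*a + 8) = (a - 5)*(a + 2)*(a + 4)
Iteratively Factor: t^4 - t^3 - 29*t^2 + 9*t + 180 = (t + 3)*(t^3 - 4*t^2 - 17*t + 60) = (t - 3)*(t + 3)*(t^2 - t - 20) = (t - 3)*(t + 3)*(t + 4)*(t - 5)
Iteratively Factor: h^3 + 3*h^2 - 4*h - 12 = (h + 2)*(h^2 + h - 6) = (h + 2)*(h + 3)*(h - 2)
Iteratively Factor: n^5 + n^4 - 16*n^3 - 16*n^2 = (n + 4)*(n^4 - 3*n^3 - 4*n^2) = n*(n + 4)*(n^3 - 3*n^2 - 4*n) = n*(n + 1)*(n + 4)*(n^2 - 4*n) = n*(n - 4)*(n + 1)*(n + 4)*(n)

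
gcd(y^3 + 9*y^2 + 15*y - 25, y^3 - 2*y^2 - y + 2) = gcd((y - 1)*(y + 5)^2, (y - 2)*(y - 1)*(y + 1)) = y - 1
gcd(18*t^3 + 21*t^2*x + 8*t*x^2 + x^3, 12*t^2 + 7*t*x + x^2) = 3*t + x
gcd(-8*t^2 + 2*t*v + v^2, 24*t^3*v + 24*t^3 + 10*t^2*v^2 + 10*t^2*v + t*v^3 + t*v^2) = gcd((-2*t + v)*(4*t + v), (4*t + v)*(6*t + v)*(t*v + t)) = 4*t + v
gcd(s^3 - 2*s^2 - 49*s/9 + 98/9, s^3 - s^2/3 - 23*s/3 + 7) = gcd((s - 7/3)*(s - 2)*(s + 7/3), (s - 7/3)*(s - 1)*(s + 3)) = s - 7/3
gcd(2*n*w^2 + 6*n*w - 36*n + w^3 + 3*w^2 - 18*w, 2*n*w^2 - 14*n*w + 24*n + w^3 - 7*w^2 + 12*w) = 2*n*w - 6*n + w^2 - 3*w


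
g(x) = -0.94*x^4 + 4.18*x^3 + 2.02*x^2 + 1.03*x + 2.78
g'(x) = -3.76*x^3 + 12.54*x^2 + 4.04*x + 1.03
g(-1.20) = -4.72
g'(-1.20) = 20.74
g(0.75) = 6.15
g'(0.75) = 9.53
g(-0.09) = 2.70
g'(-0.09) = 0.77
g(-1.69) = -21.04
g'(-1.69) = 48.17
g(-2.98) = -167.10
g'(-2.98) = 199.85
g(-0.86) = 0.22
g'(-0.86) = 9.22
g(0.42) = 3.85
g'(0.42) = 4.66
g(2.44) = 44.72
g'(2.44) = 30.93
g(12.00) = -11962.78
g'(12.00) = -4642.01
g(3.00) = 60.77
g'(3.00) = 24.49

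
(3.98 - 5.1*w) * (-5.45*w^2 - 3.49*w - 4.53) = 27.795*w^3 - 3.892*w^2 + 9.2128*w - 18.0294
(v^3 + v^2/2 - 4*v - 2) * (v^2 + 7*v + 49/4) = v^5 + 15*v^4/2 + 47*v^3/4 - 191*v^2/8 - 63*v - 49/2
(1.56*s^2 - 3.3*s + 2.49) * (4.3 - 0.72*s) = -1.1232*s^3 + 9.084*s^2 - 15.9828*s + 10.707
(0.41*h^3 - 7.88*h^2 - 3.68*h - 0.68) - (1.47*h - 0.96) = 0.41*h^3 - 7.88*h^2 - 5.15*h + 0.28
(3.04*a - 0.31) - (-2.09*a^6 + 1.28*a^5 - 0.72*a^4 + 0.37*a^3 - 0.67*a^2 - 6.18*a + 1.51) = 2.09*a^6 - 1.28*a^5 + 0.72*a^4 - 0.37*a^3 + 0.67*a^2 + 9.22*a - 1.82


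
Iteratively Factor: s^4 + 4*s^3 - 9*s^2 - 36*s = (s + 3)*(s^3 + s^2 - 12*s) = (s + 3)*(s + 4)*(s^2 - 3*s) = (s - 3)*(s + 3)*(s + 4)*(s)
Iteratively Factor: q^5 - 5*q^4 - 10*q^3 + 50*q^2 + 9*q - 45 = (q + 3)*(q^4 - 8*q^3 + 14*q^2 + 8*q - 15) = (q - 5)*(q + 3)*(q^3 - 3*q^2 - q + 3) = (q - 5)*(q + 1)*(q + 3)*(q^2 - 4*q + 3) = (q - 5)*(q - 1)*(q + 1)*(q + 3)*(q - 3)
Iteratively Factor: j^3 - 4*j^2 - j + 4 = (j + 1)*(j^2 - 5*j + 4) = (j - 4)*(j + 1)*(j - 1)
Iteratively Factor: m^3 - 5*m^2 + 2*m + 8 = (m - 2)*(m^2 - 3*m - 4) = (m - 4)*(m - 2)*(m + 1)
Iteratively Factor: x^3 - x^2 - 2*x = (x + 1)*(x^2 - 2*x) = x*(x + 1)*(x - 2)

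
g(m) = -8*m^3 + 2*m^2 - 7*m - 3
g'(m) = -24*m^2 + 4*m - 7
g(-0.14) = -1.96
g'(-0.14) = -8.03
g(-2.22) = 109.93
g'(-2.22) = -134.16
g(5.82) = -1553.09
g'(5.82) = -796.66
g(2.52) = -135.96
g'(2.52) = -149.33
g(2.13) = -86.14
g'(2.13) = -107.37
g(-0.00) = -3.00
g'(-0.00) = -7.00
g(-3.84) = 506.36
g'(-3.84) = -376.25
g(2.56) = -142.03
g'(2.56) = -154.05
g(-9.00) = 6054.00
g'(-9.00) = -1987.00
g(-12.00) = 14193.00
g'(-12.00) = -3511.00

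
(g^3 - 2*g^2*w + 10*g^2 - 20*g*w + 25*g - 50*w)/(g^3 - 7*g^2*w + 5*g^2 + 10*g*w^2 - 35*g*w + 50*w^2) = (-g - 5)/(-g + 5*w)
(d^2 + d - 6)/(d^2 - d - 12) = (d - 2)/(d - 4)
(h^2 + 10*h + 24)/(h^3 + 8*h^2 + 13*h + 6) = (h + 4)/(h^2 + 2*h + 1)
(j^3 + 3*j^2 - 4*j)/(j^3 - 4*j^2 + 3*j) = (j + 4)/(j - 3)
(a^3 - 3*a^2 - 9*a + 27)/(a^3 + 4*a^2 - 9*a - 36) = (a - 3)/(a + 4)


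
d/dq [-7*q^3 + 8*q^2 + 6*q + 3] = -21*q^2 + 16*q + 6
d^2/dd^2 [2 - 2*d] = 0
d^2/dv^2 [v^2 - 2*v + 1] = 2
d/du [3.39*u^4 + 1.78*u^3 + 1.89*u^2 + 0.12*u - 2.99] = 13.56*u^3 + 5.34*u^2 + 3.78*u + 0.12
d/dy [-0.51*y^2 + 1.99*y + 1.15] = 1.99 - 1.02*y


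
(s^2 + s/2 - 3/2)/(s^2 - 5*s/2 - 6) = (s - 1)/(s - 4)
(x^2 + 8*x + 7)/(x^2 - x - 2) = (x + 7)/(x - 2)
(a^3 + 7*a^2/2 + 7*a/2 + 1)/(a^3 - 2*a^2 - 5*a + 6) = (2*a^2 + 3*a + 1)/(2*(a^2 - 4*a + 3))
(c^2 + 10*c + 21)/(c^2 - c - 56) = (c + 3)/(c - 8)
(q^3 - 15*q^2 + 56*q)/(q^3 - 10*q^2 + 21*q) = (q - 8)/(q - 3)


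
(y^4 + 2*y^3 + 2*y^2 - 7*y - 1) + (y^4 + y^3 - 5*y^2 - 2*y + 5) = 2*y^4 + 3*y^3 - 3*y^2 - 9*y + 4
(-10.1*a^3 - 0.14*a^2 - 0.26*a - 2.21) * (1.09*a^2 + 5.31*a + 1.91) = -11.009*a^5 - 53.7836*a^4 - 20.3178*a^3 - 4.0569*a^2 - 12.2317*a - 4.2211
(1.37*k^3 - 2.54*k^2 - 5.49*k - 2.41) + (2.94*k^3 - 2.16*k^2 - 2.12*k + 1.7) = 4.31*k^3 - 4.7*k^2 - 7.61*k - 0.71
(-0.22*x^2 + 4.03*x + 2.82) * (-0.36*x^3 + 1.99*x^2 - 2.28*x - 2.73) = 0.0792*x^5 - 1.8886*x^4 + 7.5061*x^3 - 2.976*x^2 - 17.4315*x - 7.6986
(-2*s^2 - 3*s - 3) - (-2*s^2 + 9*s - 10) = 7 - 12*s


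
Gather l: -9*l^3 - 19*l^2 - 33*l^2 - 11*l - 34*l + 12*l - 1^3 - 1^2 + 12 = -9*l^3 - 52*l^2 - 33*l + 10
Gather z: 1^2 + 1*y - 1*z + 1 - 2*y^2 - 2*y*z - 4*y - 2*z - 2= -2*y^2 - 3*y + z*(-2*y - 3)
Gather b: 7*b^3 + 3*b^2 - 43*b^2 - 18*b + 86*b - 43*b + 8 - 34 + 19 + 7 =7*b^3 - 40*b^2 + 25*b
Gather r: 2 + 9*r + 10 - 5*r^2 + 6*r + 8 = -5*r^2 + 15*r + 20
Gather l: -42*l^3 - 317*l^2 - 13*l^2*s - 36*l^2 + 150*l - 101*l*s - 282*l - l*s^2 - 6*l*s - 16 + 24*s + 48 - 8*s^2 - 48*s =-42*l^3 + l^2*(-13*s - 353) + l*(-s^2 - 107*s - 132) - 8*s^2 - 24*s + 32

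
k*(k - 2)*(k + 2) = k^3 - 4*k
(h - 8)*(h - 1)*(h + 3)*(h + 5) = h^4 - h^3 - 49*h^2 - 71*h + 120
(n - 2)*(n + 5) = n^2 + 3*n - 10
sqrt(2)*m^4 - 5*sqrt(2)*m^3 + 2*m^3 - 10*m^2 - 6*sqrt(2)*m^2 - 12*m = m*(m - 6)*(m + sqrt(2))*(sqrt(2)*m + sqrt(2))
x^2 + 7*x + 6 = (x + 1)*(x + 6)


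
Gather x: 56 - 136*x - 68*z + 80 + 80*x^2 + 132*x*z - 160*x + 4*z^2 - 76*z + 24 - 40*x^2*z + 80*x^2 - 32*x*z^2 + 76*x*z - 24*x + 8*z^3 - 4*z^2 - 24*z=x^2*(160 - 40*z) + x*(-32*z^2 + 208*z - 320) + 8*z^3 - 168*z + 160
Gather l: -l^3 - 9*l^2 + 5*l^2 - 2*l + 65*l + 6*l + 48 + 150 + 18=-l^3 - 4*l^2 + 69*l + 216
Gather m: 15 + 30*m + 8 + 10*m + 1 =40*m + 24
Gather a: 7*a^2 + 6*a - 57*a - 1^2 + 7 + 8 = 7*a^2 - 51*a + 14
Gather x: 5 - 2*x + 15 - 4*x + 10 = 30 - 6*x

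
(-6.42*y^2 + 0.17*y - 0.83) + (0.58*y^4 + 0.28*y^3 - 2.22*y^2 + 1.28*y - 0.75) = 0.58*y^4 + 0.28*y^3 - 8.64*y^2 + 1.45*y - 1.58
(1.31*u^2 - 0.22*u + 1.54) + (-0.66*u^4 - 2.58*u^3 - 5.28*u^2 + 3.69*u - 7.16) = -0.66*u^4 - 2.58*u^3 - 3.97*u^2 + 3.47*u - 5.62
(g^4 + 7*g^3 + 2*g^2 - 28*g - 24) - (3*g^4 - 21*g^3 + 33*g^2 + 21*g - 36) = -2*g^4 + 28*g^3 - 31*g^2 - 49*g + 12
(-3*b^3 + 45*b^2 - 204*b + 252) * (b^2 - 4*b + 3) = -3*b^5 + 57*b^4 - 393*b^3 + 1203*b^2 - 1620*b + 756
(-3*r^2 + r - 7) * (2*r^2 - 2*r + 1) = -6*r^4 + 8*r^3 - 19*r^2 + 15*r - 7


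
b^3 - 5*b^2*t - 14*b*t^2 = b*(b - 7*t)*(b + 2*t)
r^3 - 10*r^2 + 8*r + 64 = (r - 8)*(r - 4)*(r + 2)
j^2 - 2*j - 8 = (j - 4)*(j + 2)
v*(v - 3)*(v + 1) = v^3 - 2*v^2 - 3*v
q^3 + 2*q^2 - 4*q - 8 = (q - 2)*(q + 2)^2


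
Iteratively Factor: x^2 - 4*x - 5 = (x - 5)*(x + 1)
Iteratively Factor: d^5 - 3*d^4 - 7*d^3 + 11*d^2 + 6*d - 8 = (d + 2)*(d^4 - 5*d^3 + 3*d^2 + 5*d - 4) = (d - 1)*(d + 2)*(d^3 - 4*d^2 - d + 4) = (d - 1)*(d + 1)*(d + 2)*(d^2 - 5*d + 4) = (d - 4)*(d - 1)*(d + 1)*(d + 2)*(d - 1)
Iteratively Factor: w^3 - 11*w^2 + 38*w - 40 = (w - 5)*(w^2 - 6*w + 8) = (w - 5)*(w - 4)*(w - 2)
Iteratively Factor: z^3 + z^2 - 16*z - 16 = (z + 4)*(z^2 - 3*z - 4) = (z + 1)*(z + 4)*(z - 4)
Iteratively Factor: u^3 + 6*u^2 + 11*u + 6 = (u + 3)*(u^2 + 3*u + 2) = (u + 1)*(u + 3)*(u + 2)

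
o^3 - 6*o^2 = o^2*(o - 6)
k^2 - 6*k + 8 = (k - 4)*(k - 2)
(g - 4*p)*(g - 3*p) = g^2 - 7*g*p + 12*p^2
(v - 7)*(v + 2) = v^2 - 5*v - 14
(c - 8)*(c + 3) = c^2 - 5*c - 24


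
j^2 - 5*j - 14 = (j - 7)*(j + 2)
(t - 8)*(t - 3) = t^2 - 11*t + 24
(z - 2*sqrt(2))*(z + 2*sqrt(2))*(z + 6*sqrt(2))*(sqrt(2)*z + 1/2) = sqrt(2)*z^4 + 25*z^3/2 - 5*sqrt(2)*z^2 - 100*z - 24*sqrt(2)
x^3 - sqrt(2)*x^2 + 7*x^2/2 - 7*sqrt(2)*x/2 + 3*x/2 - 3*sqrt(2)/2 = (x + 1/2)*(x + 3)*(x - sqrt(2))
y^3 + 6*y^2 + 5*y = y*(y + 1)*(y + 5)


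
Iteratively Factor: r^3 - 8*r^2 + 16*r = (r - 4)*(r^2 - 4*r) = r*(r - 4)*(r - 4)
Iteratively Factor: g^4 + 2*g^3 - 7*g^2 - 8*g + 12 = (g - 1)*(g^3 + 3*g^2 - 4*g - 12) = (g - 1)*(g + 2)*(g^2 + g - 6) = (g - 1)*(g + 2)*(g + 3)*(g - 2)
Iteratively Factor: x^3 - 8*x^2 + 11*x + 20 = (x + 1)*(x^2 - 9*x + 20) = (x - 5)*(x + 1)*(x - 4)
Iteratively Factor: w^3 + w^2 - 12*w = (w - 3)*(w^2 + 4*w) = w*(w - 3)*(w + 4)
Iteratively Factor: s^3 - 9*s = (s)*(s^2 - 9) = s*(s - 3)*(s + 3)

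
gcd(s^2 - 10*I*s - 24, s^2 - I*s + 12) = s - 4*I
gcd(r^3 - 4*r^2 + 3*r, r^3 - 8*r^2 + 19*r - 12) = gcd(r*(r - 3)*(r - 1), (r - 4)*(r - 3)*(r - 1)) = r^2 - 4*r + 3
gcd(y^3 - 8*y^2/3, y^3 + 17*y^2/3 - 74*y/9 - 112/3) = y - 8/3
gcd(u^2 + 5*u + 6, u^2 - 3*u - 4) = 1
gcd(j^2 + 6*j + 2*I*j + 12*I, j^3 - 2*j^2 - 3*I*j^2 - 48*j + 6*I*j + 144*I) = j + 6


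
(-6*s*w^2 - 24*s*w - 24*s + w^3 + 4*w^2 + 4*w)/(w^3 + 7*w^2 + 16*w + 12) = (-6*s + w)/(w + 3)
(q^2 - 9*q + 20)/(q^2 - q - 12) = (q - 5)/(q + 3)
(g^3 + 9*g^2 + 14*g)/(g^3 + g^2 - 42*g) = (g + 2)/(g - 6)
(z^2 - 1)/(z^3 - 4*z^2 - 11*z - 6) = (z - 1)/(z^2 - 5*z - 6)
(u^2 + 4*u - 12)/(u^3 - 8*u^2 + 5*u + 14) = (u + 6)/(u^2 - 6*u - 7)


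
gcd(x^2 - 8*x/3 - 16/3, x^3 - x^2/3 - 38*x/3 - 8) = x - 4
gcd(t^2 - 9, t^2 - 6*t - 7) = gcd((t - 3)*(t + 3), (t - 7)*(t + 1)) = 1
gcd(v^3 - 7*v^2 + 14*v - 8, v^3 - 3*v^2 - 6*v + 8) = v^2 - 5*v + 4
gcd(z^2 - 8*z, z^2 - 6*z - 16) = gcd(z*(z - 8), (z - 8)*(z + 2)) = z - 8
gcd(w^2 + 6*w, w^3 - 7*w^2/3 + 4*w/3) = w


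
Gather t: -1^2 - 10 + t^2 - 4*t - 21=t^2 - 4*t - 32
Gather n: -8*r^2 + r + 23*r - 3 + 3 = -8*r^2 + 24*r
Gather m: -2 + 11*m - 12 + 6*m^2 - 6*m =6*m^2 + 5*m - 14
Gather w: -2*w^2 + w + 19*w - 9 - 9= -2*w^2 + 20*w - 18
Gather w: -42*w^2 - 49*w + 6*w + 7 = -42*w^2 - 43*w + 7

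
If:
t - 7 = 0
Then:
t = 7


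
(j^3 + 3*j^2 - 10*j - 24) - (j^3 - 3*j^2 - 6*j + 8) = 6*j^2 - 4*j - 32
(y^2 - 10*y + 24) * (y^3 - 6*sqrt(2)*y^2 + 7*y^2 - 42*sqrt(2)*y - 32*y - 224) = y^5 - 6*sqrt(2)*y^4 - 3*y^4 - 78*y^3 + 18*sqrt(2)*y^3 + 264*y^2 + 276*sqrt(2)*y^2 - 1008*sqrt(2)*y + 1472*y - 5376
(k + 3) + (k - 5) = 2*k - 2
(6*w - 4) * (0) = 0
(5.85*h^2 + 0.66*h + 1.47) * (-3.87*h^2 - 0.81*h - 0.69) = -22.6395*h^4 - 7.2927*h^3 - 10.26*h^2 - 1.6461*h - 1.0143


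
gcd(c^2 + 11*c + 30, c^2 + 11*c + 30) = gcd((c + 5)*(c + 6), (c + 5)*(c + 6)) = c^2 + 11*c + 30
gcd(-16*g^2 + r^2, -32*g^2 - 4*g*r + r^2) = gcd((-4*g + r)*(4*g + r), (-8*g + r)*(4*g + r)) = 4*g + r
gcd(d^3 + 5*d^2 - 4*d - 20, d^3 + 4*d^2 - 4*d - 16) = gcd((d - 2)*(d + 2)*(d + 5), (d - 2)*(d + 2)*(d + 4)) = d^2 - 4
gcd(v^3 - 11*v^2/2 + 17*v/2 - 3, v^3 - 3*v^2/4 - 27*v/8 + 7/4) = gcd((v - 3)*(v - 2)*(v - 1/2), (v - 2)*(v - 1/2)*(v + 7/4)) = v^2 - 5*v/2 + 1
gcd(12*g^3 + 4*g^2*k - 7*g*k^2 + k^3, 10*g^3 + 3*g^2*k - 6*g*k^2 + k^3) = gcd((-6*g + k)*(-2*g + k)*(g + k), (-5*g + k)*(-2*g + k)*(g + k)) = 2*g^2 + g*k - k^2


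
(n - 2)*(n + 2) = n^2 - 4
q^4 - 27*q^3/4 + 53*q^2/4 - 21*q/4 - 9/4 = (q - 3)^2*(q - 1)*(q + 1/4)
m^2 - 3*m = m*(m - 3)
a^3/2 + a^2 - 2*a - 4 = (a/2 + 1)*(a - 2)*(a + 2)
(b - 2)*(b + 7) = b^2 + 5*b - 14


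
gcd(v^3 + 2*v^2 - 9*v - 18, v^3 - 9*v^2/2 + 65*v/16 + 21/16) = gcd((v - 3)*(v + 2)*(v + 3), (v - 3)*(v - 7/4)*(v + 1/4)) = v - 3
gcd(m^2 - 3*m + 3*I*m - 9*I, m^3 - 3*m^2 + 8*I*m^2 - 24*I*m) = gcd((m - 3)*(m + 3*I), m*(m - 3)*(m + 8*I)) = m - 3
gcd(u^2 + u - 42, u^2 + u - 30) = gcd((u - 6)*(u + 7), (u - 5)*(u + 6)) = 1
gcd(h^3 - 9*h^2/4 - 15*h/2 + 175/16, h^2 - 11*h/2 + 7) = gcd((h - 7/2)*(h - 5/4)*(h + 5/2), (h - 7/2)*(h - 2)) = h - 7/2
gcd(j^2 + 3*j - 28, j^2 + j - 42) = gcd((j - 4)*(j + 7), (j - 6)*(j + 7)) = j + 7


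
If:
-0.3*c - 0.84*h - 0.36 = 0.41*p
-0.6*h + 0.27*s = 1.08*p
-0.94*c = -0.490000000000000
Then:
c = 0.52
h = -0.167422867513612*s - 0.843456771054562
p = 0.343012704174229*s + 0.468587095030312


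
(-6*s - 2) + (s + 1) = -5*s - 1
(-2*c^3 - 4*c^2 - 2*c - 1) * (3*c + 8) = -6*c^4 - 28*c^3 - 38*c^2 - 19*c - 8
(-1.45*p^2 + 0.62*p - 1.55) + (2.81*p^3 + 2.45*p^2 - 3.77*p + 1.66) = 2.81*p^3 + 1.0*p^2 - 3.15*p + 0.11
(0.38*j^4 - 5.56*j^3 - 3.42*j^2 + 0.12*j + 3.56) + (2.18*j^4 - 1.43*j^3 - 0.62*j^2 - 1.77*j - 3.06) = 2.56*j^4 - 6.99*j^3 - 4.04*j^2 - 1.65*j + 0.5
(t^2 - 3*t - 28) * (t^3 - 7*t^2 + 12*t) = t^5 - 10*t^4 + 5*t^3 + 160*t^2 - 336*t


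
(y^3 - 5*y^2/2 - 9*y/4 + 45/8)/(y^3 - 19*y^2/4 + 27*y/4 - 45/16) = 2*(2*y + 3)/(4*y - 3)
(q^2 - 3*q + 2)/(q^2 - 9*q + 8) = (q - 2)/(q - 8)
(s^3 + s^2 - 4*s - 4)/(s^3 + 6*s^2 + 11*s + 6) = (s - 2)/(s + 3)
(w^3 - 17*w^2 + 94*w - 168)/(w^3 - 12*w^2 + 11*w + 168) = (w^2 - 10*w + 24)/(w^2 - 5*w - 24)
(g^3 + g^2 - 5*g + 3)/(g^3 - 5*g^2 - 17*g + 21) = (g - 1)/(g - 7)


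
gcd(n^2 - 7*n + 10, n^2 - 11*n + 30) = n - 5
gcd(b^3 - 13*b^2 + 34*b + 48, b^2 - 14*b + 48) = b^2 - 14*b + 48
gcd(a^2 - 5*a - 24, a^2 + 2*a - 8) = 1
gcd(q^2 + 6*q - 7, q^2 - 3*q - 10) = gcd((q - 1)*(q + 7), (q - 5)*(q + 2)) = 1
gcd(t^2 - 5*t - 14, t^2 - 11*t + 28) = t - 7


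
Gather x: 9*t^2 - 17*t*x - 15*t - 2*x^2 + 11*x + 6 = 9*t^2 - 15*t - 2*x^2 + x*(11 - 17*t) + 6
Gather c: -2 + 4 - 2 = 0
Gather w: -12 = -12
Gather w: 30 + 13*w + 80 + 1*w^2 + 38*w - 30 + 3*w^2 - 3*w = 4*w^2 + 48*w + 80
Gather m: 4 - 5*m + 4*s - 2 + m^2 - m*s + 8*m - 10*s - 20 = m^2 + m*(3 - s) - 6*s - 18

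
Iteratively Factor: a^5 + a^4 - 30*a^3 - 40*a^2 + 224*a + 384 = (a - 4)*(a^4 + 5*a^3 - 10*a^2 - 80*a - 96) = (a - 4)*(a + 4)*(a^3 + a^2 - 14*a - 24) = (a - 4)*(a + 3)*(a + 4)*(a^2 - 2*a - 8) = (a - 4)*(a + 2)*(a + 3)*(a + 4)*(a - 4)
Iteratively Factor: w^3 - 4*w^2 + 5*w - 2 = (w - 2)*(w^2 - 2*w + 1) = (w - 2)*(w - 1)*(w - 1)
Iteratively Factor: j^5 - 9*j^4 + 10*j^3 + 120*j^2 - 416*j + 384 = (j - 4)*(j^4 - 5*j^3 - 10*j^2 + 80*j - 96) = (j - 4)*(j - 3)*(j^3 - 2*j^2 - 16*j + 32) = (j - 4)*(j - 3)*(j - 2)*(j^2 - 16) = (j - 4)*(j - 3)*(j - 2)*(j + 4)*(j - 4)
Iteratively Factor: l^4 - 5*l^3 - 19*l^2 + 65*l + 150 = (l + 3)*(l^3 - 8*l^2 + 5*l + 50) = (l - 5)*(l + 3)*(l^2 - 3*l - 10) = (l - 5)^2*(l + 3)*(l + 2)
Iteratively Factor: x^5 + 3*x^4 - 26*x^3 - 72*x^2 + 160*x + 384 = (x - 4)*(x^4 + 7*x^3 + 2*x^2 - 64*x - 96) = (x - 4)*(x + 4)*(x^3 + 3*x^2 - 10*x - 24) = (x - 4)*(x + 4)^2*(x^2 - x - 6) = (x - 4)*(x + 2)*(x + 4)^2*(x - 3)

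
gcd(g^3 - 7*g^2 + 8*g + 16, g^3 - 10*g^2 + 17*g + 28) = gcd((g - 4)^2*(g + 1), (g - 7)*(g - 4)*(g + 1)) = g^2 - 3*g - 4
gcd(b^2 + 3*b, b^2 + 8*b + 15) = b + 3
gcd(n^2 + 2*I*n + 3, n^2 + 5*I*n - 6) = n + 3*I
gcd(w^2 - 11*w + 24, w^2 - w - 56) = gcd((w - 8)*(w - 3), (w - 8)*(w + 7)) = w - 8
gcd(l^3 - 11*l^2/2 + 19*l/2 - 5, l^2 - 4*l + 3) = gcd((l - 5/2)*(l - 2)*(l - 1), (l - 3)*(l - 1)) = l - 1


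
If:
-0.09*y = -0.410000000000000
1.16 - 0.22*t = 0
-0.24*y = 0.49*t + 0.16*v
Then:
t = 5.27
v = -22.98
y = 4.56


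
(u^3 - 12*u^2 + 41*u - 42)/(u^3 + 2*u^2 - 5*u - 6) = (u^2 - 10*u + 21)/(u^2 + 4*u + 3)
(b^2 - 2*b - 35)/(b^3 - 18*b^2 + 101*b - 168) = (b + 5)/(b^2 - 11*b + 24)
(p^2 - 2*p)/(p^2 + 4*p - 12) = p/(p + 6)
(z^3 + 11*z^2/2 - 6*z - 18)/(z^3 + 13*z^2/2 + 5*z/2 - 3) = (2*z^2 - z - 6)/(2*z^2 + z - 1)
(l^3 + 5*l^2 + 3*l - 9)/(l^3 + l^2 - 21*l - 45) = (l - 1)/(l - 5)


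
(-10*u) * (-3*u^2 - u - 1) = 30*u^3 + 10*u^2 + 10*u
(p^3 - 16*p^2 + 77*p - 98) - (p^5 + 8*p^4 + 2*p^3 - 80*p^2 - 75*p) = -p^5 - 8*p^4 - p^3 + 64*p^2 + 152*p - 98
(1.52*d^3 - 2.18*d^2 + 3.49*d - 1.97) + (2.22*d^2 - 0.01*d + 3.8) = 1.52*d^3 + 0.04*d^2 + 3.48*d + 1.83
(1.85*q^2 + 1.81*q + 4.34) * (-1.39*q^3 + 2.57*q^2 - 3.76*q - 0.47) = -2.5715*q^5 + 2.2386*q^4 - 8.3369*q^3 + 3.4787*q^2 - 17.1691*q - 2.0398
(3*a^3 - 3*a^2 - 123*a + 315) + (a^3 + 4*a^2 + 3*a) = 4*a^3 + a^2 - 120*a + 315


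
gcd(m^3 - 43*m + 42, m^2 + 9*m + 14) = m + 7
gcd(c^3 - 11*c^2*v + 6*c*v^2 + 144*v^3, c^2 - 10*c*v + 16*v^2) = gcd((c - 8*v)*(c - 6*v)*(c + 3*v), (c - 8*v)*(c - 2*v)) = -c + 8*v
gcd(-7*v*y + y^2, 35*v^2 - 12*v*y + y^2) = -7*v + y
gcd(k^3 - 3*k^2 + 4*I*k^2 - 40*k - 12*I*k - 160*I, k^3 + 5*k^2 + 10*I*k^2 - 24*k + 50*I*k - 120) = k^2 + k*(5 + 4*I) + 20*I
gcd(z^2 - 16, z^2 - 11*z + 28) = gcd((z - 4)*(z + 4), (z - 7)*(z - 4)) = z - 4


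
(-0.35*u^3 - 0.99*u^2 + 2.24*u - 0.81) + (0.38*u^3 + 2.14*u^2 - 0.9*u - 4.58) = 0.03*u^3 + 1.15*u^2 + 1.34*u - 5.39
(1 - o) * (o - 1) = -o^2 + 2*o - 1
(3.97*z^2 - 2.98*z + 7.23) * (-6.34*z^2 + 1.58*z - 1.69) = -25.1698*z^4 + 25.1658*z^3 - 57.2559*z^2 + 16.4596*z - 12.2187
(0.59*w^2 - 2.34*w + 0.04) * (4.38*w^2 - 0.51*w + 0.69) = 2.5842*w^4 - 10.5501*w^3 + 1.7757*w^2 - 1.635*w + 0.0276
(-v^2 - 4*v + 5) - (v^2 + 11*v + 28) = -2*v^2 - 15*v - 23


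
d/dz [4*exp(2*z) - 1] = 8*exp(2*z)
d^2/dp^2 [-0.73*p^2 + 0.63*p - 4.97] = -1.46000000000000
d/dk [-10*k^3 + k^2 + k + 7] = -30*k^2 + 2*k + 1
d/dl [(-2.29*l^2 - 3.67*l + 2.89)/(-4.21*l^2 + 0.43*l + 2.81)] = (-16.4354*l^2 + 11.464*l - 11.5554)/(17.7241*l^4 - 3.6206*l^3 - 23.4753*l^2 + 2.4166*l + 7.8961)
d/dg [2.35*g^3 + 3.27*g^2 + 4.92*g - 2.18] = 7.05*g^2 + 6.54*g + 4.92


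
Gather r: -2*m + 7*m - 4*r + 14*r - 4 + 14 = 5*m + 10*r + 10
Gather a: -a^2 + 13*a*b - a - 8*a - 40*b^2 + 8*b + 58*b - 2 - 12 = -a^2 + a*(13*b - 9) - 40*b^2 + 66*b - 14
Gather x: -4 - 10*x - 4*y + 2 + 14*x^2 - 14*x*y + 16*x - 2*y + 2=14*x^2 + x*(6 - 14*y) - 6*y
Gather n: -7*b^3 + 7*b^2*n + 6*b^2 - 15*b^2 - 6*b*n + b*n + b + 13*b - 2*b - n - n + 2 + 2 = -7*b^3 - 9*b^2 + 12*b + n*(7*b^2 - 5*b - 2) + 4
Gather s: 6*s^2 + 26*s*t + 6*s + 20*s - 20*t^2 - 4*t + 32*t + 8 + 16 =6*s^2 + s*(26*t + 26) - 20*t^2 + 28*t + 24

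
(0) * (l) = 0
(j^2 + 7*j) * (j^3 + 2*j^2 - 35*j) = j^5 + 9*j^4 - 21*j^3 - 245*j^2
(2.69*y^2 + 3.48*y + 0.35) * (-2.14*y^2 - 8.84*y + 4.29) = -5.7566*y^4 - 31.2268*y^3 - 19.9721*y^2 + 11.8352*y + 1.5015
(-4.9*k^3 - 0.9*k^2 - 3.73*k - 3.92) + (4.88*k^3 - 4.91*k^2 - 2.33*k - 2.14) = -0.0200000000000005*k^3 - 5.81*k^2 - 6.06*k - 6.06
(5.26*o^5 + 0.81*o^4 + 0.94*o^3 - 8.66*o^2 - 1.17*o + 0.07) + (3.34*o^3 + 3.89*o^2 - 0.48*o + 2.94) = 5.26*o^5 + 0.81*o^4 + 4.28*o^3 - 4.77*o^2 - 1.65*o + 3.01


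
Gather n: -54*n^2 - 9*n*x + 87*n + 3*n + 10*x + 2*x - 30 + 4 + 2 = -54*n^2 + n*(90 - 9*x) + 12*x - 24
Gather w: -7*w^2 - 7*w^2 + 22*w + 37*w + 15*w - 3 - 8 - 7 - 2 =-14*w^2 + 74*w - 20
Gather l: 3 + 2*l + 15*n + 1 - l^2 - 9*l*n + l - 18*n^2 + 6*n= -l^2 + l*(3 - 9*n) - 18*n^2 + 21*n + 4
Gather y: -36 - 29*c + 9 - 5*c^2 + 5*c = -5*c^2 - 24*c - 27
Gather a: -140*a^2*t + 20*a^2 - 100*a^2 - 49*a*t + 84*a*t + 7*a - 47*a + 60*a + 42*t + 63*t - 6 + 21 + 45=a^2*(-140*t - 80) + a*(35*t + 20) + 105*t + 60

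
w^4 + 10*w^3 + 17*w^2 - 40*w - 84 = (w - 2)*(w + 2)*(w + 3)*(w + 7)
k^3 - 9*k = k*(k - 3)*(k + 3)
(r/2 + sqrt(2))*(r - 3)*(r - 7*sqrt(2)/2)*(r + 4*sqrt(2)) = r^4/2 - 3*r^3/2 + 5*sqrt(2)*r^3/4 - 13*r^2 - 15*sqrt(2)*r^2/4 - 28*sqrt(2)*r + 39*r + 84*sqrt(2)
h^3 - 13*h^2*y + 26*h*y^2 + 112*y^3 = (h - 8*y)*(h - 7*y)*(h + 2*y)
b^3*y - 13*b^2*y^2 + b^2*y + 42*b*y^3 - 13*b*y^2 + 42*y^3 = (b - 7*y)*(b - 6*y)*(b*y + y)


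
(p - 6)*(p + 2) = p^2 - 4*p - 12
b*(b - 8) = b^2 - 8*b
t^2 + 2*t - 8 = (t - 2)*(t + 4)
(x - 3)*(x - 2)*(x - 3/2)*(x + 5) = x^4 - 3*x^3/2 - 19*x^2 + 117*x/2 - 45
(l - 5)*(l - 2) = l^2 - 7*l + 10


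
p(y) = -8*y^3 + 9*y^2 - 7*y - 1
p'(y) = -24*y^2 + 18*y - 7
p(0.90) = -5.84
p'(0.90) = -10.24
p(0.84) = -5.27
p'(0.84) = -8.81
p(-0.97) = 21.56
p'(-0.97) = -47.04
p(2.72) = -114.44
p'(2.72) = -135.60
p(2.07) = -47.88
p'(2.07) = -72.58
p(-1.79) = 86.25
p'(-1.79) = -116.12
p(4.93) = -775.35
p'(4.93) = -501.58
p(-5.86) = 1958.92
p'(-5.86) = -936.63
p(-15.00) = 29129.00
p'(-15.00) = -5677.00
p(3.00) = -157.00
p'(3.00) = -169.00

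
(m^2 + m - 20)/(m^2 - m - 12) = (m + 5)/(m + 3)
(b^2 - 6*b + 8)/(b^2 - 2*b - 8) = (b - 2)/(b + 2)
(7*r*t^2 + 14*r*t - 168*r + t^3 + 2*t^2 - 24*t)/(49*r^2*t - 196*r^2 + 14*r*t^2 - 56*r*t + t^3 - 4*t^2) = (t + 6)/(7*r + t)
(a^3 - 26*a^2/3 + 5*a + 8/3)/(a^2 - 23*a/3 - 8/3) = a - 1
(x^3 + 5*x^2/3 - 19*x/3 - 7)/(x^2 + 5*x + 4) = (x^2 + 2*x/3 - 7)/(x + 4)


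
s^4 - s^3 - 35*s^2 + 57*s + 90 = (s - 5)*(s - 3)*(s + 1)*(s + 6)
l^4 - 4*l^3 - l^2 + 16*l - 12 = (l - 3)*(l - 2)*(l - 1)*(l + 2)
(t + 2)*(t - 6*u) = t^2 - 6*t*u + 2*t - 12*u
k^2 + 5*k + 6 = (k + 2)*(k + 3)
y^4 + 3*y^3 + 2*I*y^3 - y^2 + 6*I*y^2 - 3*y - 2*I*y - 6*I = (y - 1)*(y + 1)*(y + 3)*(y + 2*I)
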